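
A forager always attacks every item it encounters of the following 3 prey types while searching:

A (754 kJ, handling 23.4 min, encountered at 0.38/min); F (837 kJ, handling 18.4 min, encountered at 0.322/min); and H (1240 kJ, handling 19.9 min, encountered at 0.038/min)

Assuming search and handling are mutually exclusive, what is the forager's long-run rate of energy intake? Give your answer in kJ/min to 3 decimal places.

R = Σλ_iE_i / (1 + Σλ_ih_i)
Numerator: 0.38×754 + 0.322×837 + 0.038×1240 = 603.2
Denominator: 1 + 0.38×23.4 + 0.322×18.4 + 0.038×19.9 = 16.57
R = 603.2/16.57 = 36.39 kJ/min

36.394 kJ/min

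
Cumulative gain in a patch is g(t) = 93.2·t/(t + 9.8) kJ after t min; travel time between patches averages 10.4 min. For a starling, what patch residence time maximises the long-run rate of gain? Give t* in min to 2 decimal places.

By the marginal value theorem, leave when the instantaneous gain rate g'(t) equals the habitat-wide average g(t)/(T + t).
g'(t) = 93.2·9.8/(t + 9.8)². Setting 93.2·9.8/(t+9.8)² = 93.2t/[(t+9.8)(10.4+t)] gives 9.8(10.4+t) = t(t+9.8), so t² = 9.8×10.4 = 101.9.
t* = √101.9 = 10.1 min.

10.10 min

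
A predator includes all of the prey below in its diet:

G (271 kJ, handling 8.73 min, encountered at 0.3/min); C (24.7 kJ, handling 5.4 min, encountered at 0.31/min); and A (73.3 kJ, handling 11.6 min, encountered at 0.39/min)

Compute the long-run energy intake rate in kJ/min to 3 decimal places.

Energy encountered per unit search time: 0.3×271 + 0.31×24.7 + 0.39×73.3 = 117.5 kJ/min.
Handling time per unit search time: 0.3×8.73 + 0.31×5.4 + 0.39×11.6 = 8.817.
Rate = 117.5/(1 + 8.817) = 11.97 kJ/min.

11.974 kJ/min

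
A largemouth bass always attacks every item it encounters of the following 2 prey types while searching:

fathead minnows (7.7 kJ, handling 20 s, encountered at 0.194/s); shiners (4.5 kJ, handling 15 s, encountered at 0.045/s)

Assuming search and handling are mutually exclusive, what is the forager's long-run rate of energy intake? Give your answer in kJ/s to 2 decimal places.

0.31 kJ/s

R = Σλ_iE_i / (1 + Σλ_ih_i)
Numerator: 0.194×7.7 + 0.045×4.5 = 1.696
Denominator: 1 + 0.194×20 + 0.045×15 = 5.555
R = 1.696/5.555 = 0.3054 kJ/s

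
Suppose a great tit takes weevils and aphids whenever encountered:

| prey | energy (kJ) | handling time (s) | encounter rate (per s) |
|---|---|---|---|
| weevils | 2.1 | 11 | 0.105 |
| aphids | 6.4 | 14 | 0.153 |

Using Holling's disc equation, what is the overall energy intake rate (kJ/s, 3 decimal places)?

Energy encountered per unit search time: 0.105×2.1 + 0.153×6.4 = 1.2 kJ/s.
Handling time per unit search time: 0.105×11 + 0.153×14 = 3.297.
Rate = 1.2/(1 + 3.297) = 0.2792 kJ/s.

0.279 kJ/s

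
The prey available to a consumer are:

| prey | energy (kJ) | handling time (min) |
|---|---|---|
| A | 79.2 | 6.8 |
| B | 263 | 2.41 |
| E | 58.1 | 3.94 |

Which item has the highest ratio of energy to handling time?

B

Profitability E/h (kJ/min): A = 79.2/6.8 = 11.6, B = 263/2.41 = 109, E = 58.1/3.94 = 14.7.
Ranked: B > E > A.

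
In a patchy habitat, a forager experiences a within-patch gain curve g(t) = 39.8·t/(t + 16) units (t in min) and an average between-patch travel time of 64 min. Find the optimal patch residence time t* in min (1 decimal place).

32.0 min

Maximise g(t)/(T+t): set derivative to zero → g'(t)(T+t) = g(t).
g'(t) = 39.8·16/(t + 16)². Setting 39.8·16/(t+16)² = 39.8t/[(t+16)(64+t)] gives 16(64+t) = t(t+16), so t² = 16×64 = 1024.
t* = √1024 = 32 min.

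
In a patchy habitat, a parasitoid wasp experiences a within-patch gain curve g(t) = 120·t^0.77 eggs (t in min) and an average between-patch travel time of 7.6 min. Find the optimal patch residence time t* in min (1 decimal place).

25.4 min

Optimal t* satisfies g'(t*) = g(t*)/(T + t*).
g'(t) = 0.77·120·t^-0.23. Setting 0.77·120·t^-0.23 = 120·t^0.77/(7.6+t) gives 0.77(7.6+t) = t, so 0.23·t = 0.77×7.6.
t* = 0.77×7.6/0.23 = 25.44 min.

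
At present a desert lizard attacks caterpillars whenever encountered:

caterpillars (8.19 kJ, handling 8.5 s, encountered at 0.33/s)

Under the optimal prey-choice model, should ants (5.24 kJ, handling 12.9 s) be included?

No

Intake rate on the current diet: R = (0.33×8.19) / (1 + 0.33×8.5) = 2.703/3.805 = 0.7103 kJ/s.
ants: E/h = 5.24/12.9 = 0.4062 kJ/s.
0.4062 < 0.7103, so adding ants would lower the average — exclude it.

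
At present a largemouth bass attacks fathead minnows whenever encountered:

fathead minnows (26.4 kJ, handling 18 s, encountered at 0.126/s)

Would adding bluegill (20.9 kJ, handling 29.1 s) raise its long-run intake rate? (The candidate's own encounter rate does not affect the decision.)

Intake rate on the current diet: R = (0.126×26.4) / (1 + 0.126×18) = 3.326/3.268 = 1.018 kJ/s.
Profitability of bluegill: 20.9/29.1 = 0.7182 kJ/s.
Since 0.7182 < R, time spent handling bluegill is better spent searching.

No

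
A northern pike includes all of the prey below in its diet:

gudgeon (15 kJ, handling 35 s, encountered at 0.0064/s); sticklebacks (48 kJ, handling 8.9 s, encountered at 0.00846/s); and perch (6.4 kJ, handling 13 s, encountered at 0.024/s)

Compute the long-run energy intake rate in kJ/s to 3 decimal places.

0.407 kJ/s

R = (0.0064×15 + 0.00846×48 + 0.024×6.4) / (1 + 0.0064×35 + 0.00846×8.9 + 0.024×13) = 0.6557/1.611 = 0.4069 kJ/s.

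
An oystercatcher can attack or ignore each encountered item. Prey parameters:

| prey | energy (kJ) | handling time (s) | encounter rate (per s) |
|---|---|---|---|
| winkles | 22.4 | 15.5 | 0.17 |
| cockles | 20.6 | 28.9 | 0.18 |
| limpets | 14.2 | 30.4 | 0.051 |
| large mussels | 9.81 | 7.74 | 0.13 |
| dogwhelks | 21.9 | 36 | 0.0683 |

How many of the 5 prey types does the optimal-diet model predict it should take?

Profitabilities (E/h, kJ/s): winkles 1.45, large mussels 1.27, cockles 0.713, dogwhelks 0.608, limpets 0.467. Add prey in this order while the next type's profitability exceeds the intake rate on those already taken.
Rate on top 1: 1.048. large mussels: 1.27 > 1.048 → include.
Rate on top 2: 1.095. cockles: 0.713 < 1.095 → exclude; stop.
Optimal diet: winkles, large mussels — 2 of 5 types.

2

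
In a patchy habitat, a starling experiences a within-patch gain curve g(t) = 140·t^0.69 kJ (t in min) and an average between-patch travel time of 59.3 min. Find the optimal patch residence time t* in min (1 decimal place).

132.0 min

Maximise g(t)/(T+t): set derivative to zero → g'(t)(T+t) = g(t).
g'(t) = 0.69·140·t^-0.31. Setting 0.69·140·t^-0.31 = 140·t^0.69/(59.3+t) gives 0.69(59.3+t) = t, so 0.31·t = 0.69×59.3.
t* = 0.69×59.3/0.31 = 132 min.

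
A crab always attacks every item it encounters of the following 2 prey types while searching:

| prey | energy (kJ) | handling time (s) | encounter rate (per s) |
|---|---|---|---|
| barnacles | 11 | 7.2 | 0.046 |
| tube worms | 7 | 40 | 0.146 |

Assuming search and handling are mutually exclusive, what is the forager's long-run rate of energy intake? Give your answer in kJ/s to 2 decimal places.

R = (0.046×11 + 0.146×7) / (1 + 0.046×7.2 + 0.146×40) = 1.528/7.171 = 0.2131 kJ/s.

0.21 kJ/s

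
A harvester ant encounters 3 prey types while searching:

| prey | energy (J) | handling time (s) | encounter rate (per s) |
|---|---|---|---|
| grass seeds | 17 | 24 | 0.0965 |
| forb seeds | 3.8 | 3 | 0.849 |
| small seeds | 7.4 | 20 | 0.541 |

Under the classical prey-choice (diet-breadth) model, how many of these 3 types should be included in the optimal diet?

E/h in descending order: forb seeds 1.27, grass seeds 0.708, small seeds 0.37 J/s. The optimal diet is the largest prefix of this list for which every included type satisfies E_i/h_i > R on the types above it.
Rate on top 1: 0.9096. grass seeds: 0.708 < 0.9096 → exclude; stop.
Optimal diet: forb seeds — 1 of 3 types.

1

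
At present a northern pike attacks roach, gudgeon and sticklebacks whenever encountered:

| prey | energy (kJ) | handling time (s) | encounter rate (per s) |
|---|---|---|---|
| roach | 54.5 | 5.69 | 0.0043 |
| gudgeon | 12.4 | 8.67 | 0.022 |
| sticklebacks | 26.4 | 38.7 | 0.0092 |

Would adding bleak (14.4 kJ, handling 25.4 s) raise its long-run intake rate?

Yes

On roach, gudgeon and sticklebacks alone, R = ΣλE/(1+Σλh) = 0.75/1.571 = 0.4773 kJ/s.
Profitability of bleak: 14.4/25.4 = 0.5669 kJ/s.
0.5669 > 0.4773, so adding bleak raises the average — include it.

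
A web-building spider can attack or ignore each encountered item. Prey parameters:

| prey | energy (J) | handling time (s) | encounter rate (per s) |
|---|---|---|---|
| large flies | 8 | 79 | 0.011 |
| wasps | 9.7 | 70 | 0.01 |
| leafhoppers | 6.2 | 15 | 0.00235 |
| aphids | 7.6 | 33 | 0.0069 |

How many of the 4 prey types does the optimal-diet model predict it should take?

Profitabilities (E/h, J/s): leafhoppers 0.413, aphids 0.23, wasps 0.139, large flies 0.101. Add prey in this order while the next type's profitability exceeds the intake rate on those already taken.
Rate on top 1: 0.01407. aphids: 0.23 > 0.01407 → include.
Rate on top 2: 0.05306. wasps: 0.139 > 0.05306 → include.
Rate on top 3: 0.08355. large flies: 0.101 > 0.08355 → include.
Optimal diet: leafhoppers, aphids, wasps, large flies — 4 of 4 types.

4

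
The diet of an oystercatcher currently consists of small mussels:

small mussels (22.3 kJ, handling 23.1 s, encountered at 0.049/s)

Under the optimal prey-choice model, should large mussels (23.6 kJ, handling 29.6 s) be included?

Current rate: (0.049×22.3)/(1 + 0.049×23.1) = 0.5125 kJ/s.
large mussels: E/h = 23.6/29.6 = 0.7973 kJ/s.
Since 0.7973 > R, including large mussels increases the long-run rate.

Yes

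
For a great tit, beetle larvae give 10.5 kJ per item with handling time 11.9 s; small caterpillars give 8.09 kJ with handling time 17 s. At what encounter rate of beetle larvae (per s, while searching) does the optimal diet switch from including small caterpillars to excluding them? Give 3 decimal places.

0.098 per s

Drop small caterpillars once their profitability E₂/h₂ falls below the rate achievable on beetle larvae alone: E₂/h₂ = λE₁/(1 + λh₁).
Solve for λ: λE₁h₂ = E₂(1 + λh₁) → λ(E₁h₂ − E₂h₁) = E₂ → λ = E₂/(E₁h₂ − E₂h₁).
λ = 8.09/(10.5×17 − 8.09×11.9) = 8.09/82.23 = 0.09838 per s.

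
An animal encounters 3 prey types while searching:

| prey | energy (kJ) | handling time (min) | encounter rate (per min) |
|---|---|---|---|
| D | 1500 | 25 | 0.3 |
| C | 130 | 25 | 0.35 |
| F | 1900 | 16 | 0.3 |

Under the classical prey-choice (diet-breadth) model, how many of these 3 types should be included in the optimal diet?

1

Rank by E/h (kJ/min): F 119, D 60, C 5.2. Include each in turn until the next type's E/h falls below the running intake rate.
Rate on top 1: 98.28. D: 60 < 98.28 → exclude; stop.
Optimal diet: F — 1 of 3 types.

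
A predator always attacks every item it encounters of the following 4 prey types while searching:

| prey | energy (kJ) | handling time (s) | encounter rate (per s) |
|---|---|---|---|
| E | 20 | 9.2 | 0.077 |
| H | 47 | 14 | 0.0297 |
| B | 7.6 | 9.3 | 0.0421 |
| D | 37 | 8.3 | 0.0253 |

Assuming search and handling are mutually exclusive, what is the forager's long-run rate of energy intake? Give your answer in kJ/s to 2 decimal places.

R = Σλ_iE_i / (1 + Σλ_ih_i)
Numerator: 0.077×20 + 0.0297×47 + 0.0421×7.6 + 0.0253×37 = 4.192
Denominator: 1 + 0.077×9.2 + 0.0297×14 + 0.0421×9.3 + 0.0253×8.3 = 2.726
R = 4.192/2.726 = 1.538 kJ/s

1.54 kJ/s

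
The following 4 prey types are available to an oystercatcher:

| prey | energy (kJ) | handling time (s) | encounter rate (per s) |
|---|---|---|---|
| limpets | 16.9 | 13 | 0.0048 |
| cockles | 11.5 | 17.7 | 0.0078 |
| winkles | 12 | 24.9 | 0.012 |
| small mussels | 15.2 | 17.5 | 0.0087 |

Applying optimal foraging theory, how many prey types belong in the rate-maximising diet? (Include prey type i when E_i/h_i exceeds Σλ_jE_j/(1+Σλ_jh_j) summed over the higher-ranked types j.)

4

Rank by E/h (kJ/s): limpets 1.3, small mussels 0.869, cockles 0.65, winkles 0.482. Include each in turn until the next type's E/h falls below the running intake rate.
Rate on top 1: 0.07636. small mussels: 0.869 > 0.07636 → include.
Rate on top 2: 0.1757. cockles: 0.65 > 0.1757 → include.
Rate on top 3: 0.224. winkles: 0.482 > 0.224 → include.
Optimal diet: limpets, small mussels, cockles, winkles — 4 of 4 types.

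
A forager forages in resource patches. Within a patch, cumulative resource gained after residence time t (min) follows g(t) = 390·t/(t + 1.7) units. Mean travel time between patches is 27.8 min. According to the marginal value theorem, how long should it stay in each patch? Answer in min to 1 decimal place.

By the marginal value theorem, leave when the instantaneous gain rate g'(t) equals the habitat-wide average g(t)/(T + t).
g'(t) = 390·1.7/(t + 1.7)². Setting 390·1.7/(t+1.7)² = 390t/[(t+1.7)(27.8+t)] gives 1.7(27.8+t) = t(t+1.7), so t² = 1.7×27.8 = 47.26.
t* = √47.26 = 6.875 min.

6.9 min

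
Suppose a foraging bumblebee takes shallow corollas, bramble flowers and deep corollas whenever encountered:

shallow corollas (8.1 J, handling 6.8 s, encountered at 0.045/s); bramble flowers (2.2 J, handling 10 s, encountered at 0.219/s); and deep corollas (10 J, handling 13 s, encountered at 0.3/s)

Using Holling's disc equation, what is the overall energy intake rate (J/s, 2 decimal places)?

R = (0.045×8.1 + 0.219×2.2 + 0.3×10) / (1 + 0.045×6.8 + 0.219×10 + 0.3×13) = 3.846/7.396 = 0.5201 J/s.

0.52 J/s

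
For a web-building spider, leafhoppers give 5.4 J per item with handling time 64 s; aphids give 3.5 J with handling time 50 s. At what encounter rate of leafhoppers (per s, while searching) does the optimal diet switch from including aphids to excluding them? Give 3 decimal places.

0.076 per s

At the threshold, the rate on leafhoppers alone equals the profitability of aphids: λ·5.4/(1 + λ·64) = 3.5/50 = 0.07.
Rearranging, λ(5.4 − 0.07×64) = 0.07, so λ = 0.07/0.92 = 0.07609 per s.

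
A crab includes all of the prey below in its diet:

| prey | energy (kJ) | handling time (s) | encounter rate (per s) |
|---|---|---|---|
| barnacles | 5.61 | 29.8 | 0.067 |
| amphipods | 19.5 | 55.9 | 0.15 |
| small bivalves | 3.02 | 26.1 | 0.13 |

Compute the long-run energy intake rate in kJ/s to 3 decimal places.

R = Σλ_iE_i / (1 + Σλ_ih_i)
Numerator: 0.067×5.61 + 0.15×19.5 + 0.13×3.02 = 3.693
Denominator: 1 + 0.067×29.8 + 0.15×55.9 + 0.13×26.1 = 14.77
R = 3.693/14.77 = 0.25 kJ/s

0.250 kJ/s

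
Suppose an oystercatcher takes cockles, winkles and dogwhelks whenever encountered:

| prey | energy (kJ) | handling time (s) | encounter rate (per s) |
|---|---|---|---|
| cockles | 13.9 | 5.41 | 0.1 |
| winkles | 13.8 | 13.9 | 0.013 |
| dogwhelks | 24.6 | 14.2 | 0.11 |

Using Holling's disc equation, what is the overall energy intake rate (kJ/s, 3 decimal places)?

R = (0.1×13.9 + 0.013×13.8 + 0.11×24.6) / (1 + 0.1×5.41 + 0.013×13.9 + 0.11×14.2) = 4.275/3.284 = 1.302 kJ/s.

1.302 kJ/s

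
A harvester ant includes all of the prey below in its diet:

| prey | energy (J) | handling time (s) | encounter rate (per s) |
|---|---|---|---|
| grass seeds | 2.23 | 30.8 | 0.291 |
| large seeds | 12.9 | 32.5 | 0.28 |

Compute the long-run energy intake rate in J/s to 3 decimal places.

R = Σλ_iE_i / (1 + Σλ_ih_i)
Numerator: 0.291×2.23 + 0.28×12.9 = 4.261
Denominator: 1 + 0.291×30.8 + 0.28×32.5 = 19.06
R = 4.261/19.06 = 0.2235 J/s

0.224 J/s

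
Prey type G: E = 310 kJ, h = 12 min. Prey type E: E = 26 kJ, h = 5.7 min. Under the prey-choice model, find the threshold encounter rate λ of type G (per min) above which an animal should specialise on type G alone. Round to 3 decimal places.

The zero-one rule: include type E iff E₂/h₂ > λE₁/(1+λh₁). Equality gives the switch point.
λE₁h₂ = E₂ + λE₂h₁ ⇒ λ = E₂/(E₁h₂ − E₂h₁) = 26/(1767 − 312) = 0.01787 per min.

0.018 per min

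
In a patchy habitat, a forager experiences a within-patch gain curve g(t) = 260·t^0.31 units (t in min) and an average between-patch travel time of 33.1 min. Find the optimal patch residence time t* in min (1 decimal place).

14.9 min

Maximise g(t)/(T+t): set derivative to zero → g'(t)(T+t) = g(t).
g'(t) = 0.31·260·t^-0.69. Setting 0.31·260·t^-0.69 = 260·t^0.31/(33.1+t) gives 0.31(33.1+t) = t, so 0.69·t = 0.31×33.1.
t* = 0.31×33.1/0.69 = 14.87 min.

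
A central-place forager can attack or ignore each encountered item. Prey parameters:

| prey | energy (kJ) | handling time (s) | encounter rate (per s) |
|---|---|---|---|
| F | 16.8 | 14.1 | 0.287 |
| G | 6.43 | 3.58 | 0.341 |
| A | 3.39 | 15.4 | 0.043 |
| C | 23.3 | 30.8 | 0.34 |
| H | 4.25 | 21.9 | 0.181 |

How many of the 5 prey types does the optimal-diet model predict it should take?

2

E/h in descending order: G 1.8, F 1.19, C 0.756, A 0.22, H 0.194 kJ/s. The optimal diet is the largest prefix of this list for which every included type satisfies E_i/h_i > R on the types above it.
Rate on top 1: 0.9873. F: 1.19 > 0.9873 → include.
Rate on top 2: 1.119. C: 0.756 < 1.119 → exclude; stop.
Optimal diet: G, F — 2 of 5 types.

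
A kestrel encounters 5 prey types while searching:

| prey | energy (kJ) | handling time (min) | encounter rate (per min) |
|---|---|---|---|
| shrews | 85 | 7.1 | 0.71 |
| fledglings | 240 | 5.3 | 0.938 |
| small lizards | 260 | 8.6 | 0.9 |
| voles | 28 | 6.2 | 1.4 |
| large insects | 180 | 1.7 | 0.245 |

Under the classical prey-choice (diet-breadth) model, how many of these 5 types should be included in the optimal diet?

E/h in descending order: large insects 106, fledglings 45.3, small lizards 30.2, shrews 12, voles 4.52 kJ/min. The optimal diet is the largest prefix of this list for which every included type satisfies E_i/h_i > R on the types above it.
Rate on top 1: 31.13. fledglings: 45.3 > 31.13 → include.
Rate on top 2: 42.15. small lizards: 30.2 < 42.15 → exclude; stop.
Optimal diet: large insects, fledglings — 2 of 5 types.

2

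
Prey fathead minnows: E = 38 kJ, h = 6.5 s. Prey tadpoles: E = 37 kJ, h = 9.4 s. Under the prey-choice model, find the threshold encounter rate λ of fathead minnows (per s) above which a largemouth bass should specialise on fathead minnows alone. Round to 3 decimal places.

0.317 per s

The zero-one rule: include tadpoles iff E₂/h₂ > λE₁/(1+λh₁). Equality gives the switch point.
λE₁h₂ = E₂ + λE₂h₁ ⇒ λ = E₂/(E₁h₂ − E₂h₁) = 37/(357.2 − 240.5) = 0.3171 per s.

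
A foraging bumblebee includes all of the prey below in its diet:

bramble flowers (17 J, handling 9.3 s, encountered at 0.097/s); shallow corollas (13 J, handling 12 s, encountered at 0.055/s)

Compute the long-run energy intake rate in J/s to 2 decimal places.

0.92 J/s

Energy encountered per unit search time: 0.097×17 + 0.055×13 = 2.364 J/s.
Handling time per unit search time: 0.097×9.3 + 0.055×12 = 1.562.
Rate = 2.364/(1 + 1.562) = 0.9227 J/s.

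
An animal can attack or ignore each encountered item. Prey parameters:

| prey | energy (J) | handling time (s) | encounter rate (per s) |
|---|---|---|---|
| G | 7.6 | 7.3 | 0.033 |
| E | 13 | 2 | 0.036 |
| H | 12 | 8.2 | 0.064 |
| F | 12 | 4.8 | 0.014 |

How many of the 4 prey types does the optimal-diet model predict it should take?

Profitabilities (E/h, J/s): E 6.5, F 2.5, H 1.46, G 1.04. Add prey in this order while the next type's profitability exceeds the intake rate on those already taken.
Rate on top 1: 0.4366. F: 2.5 > 0.4366 → include.
Rate on top 2: 0.5583. H: 1.46 > 0.5583 → include.
Rate on top 3: 0.8438. G: 1.04 > 0.8438 → include.
Optimal diet: E, F, H, G — 4 of 4 types.

4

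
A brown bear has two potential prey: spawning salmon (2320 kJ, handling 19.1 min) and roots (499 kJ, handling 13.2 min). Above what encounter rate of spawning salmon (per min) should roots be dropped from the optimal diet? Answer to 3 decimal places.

The zero-one rule: include roots iff E₂/h₂ > λE₁/(1+λh₁). Equality gives the switch point.
λE₁h₂ = E₂ + λE₂h₁ ⇒ λ = E₂/(E₁h₂ − E₂h₁) = 499/(3.062e+04 − 9531) = 0.02366 per min.

0.024 per min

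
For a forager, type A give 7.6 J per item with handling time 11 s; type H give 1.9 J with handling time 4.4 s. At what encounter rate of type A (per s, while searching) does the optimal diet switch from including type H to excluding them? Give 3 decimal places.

0.152 per s

The zero-one rule: include type H iff E₂/h₂ > λE₁/(1+λh₁). Equality gives the switch point.
λE₁h₂ = E₂ + λE₂h₁ ⇒ λ = E₂/(E₁h₂ − E₂h₁) = 1.9/(33.44 − 20.9) = 0.1515 per s.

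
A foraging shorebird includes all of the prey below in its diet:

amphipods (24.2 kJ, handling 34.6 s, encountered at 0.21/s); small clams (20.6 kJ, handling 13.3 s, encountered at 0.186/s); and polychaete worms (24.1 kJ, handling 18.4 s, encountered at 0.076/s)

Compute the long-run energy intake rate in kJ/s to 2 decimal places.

R = (0.21×24.2 + 0.186×20.6 + 0.076×24.1) / (1 + 0.21×34.6 + 0.186×13.3 + 0.076×18.4) = 10.75/12.14 = 0.8852 kJ/s.

0.89 kJ/s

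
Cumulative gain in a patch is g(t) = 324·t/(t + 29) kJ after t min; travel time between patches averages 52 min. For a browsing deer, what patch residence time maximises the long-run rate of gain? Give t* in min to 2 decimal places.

By the marginal value theorem, leave when the instantaneous gain rate g'(t) equals the habitat-wide average g(t)/(T + t).
g'(t) = 324·29/(t + 29)². Setting 324·29/(t+29)² = 324t/[(t+29)(52+t)] gives 29(52+t) = t(t+29), so t² = 29×52 = 1508.
t* = √1508 = 38.83 min.

38.83 min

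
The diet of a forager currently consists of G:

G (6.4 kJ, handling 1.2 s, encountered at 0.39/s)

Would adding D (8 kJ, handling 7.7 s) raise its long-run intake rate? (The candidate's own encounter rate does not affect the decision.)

No

On G alone, R = ΣλE/(1+Σλh) = 2.496/1.468 = 1.7 kJ/s.
D: E/h = 8/7.7 = 1.039 kJ/s.
1.039 < 1.7, so adding D would lower the average — exclude it.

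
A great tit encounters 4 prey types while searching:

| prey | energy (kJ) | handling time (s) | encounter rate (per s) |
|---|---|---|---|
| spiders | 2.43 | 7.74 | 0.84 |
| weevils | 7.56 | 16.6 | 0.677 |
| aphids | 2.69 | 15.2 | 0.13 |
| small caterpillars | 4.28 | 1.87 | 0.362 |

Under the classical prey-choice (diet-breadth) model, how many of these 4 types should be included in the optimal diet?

1

E/h in descending order: small caterpillars 2.29, weevils 0.455, spiders 0.314, aphids 0.177 kJ/s. The optimal diet is the largest prefix of this list for which every included type satisfies E_i/h_i > R on the types above it.
Rate on top 1: 0.9239. weevils: 0.455 < 0.9239 → exclude; stop.
Optimal diet: small caterpillars — 1 of 4 types.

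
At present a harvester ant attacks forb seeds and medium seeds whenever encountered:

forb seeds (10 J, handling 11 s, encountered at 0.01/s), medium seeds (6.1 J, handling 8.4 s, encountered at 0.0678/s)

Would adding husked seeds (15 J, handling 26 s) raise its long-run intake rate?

Current rate: (0.01×10 + 0.0678×6.1)/(1 + 0.01×11 + 0.0678×8.4) = 0.3058 J/s.
Profitability of husked seeds: 15/26 = 0.5769 J/s.
0.5769 > 0.3058, so adding husked seeds raises the average — include it.

Yes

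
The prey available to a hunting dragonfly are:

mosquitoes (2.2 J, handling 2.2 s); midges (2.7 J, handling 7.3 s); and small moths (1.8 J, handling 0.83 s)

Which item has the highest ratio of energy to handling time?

small moths

Profitability E/h (J/s): mosquitoes = 2.2/2.2 = 1, midges = 2.7/7.3 = 0.37, small moths = 1.8/0.83 = 2.17.
Ranked: small moths > mosquitoes > midges.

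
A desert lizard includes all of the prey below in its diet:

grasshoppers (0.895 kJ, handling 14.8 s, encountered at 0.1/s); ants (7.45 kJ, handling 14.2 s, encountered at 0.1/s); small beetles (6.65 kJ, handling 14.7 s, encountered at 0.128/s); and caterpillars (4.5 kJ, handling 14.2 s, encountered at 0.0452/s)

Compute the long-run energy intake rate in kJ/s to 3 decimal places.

0.294 kJ/s

R = Σλ_iE_i / (1 + Σλ_ih_i)
Numerator: 0.1×0.895 + 0.1×7.45 + 0.128×6.65 + 0.0452×4.5 = 1.889
Denominator: 1 + 0.1×14.8 + 0.1×14.2 + 0.128×14.7 + 0.0452×14.2 = 6.423
R = 1.889/6.423 = 0.2941 kJ/s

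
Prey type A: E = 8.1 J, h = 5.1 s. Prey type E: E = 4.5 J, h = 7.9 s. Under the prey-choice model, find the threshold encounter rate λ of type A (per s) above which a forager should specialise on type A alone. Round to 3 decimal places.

0.110 per s

The zero-one rule: include type E iff E₂/h₂ > λE₁/(1+λh₁). Equality gives the switch point.
λE₁h₂ = E₂ + λE₂h₁ ⇒ λ = E₂/(E₁h₂ − E₂h₁) = 4.5/(63.99 − 22.95) = 0.1096 per s.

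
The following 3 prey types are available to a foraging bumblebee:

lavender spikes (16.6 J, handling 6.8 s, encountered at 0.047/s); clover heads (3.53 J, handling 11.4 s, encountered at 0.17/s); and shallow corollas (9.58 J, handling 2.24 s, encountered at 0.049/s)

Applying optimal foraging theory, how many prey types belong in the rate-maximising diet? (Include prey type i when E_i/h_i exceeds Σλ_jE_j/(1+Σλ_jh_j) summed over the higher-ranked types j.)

E/h in descending order: shallow corollas 4.28, lavender spikes 2.44, clover heads 0.31 J/s. The optimal diet is the largest prefix of this list for which every included type satisfies E_i/h_i > R on the types above it.
Rate on top 1: 0.423. lavender spikes: 2.44 > 0.423 → include.
Rate on top 2: 0.8743. clover heads: 0.31 < 0.8743 → exclude; stop.
Optimal diet: shallow corollas, lavender spikes — 2 of 3 types.

2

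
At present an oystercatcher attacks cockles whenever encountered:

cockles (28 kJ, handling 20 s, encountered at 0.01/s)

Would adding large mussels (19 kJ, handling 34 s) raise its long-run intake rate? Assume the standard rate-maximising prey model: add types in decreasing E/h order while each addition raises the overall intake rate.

Intake rate on the current diet: R = (0.01×28) / (1 + 0.01×20) = 0.28/1.2 = 0.2333 kJ/s.
large mussels: E/h = 19/34 = 0.5588 kJ/s.
Since 0.5588 > R, including large mussels increases the long-run rate.

Yes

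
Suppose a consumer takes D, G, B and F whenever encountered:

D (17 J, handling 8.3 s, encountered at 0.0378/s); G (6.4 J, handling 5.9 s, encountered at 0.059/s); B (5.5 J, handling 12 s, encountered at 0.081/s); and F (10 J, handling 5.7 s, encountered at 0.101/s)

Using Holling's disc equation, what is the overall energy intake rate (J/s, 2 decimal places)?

0.77 J/s

Energy encountered per unit search time: 0.0378×17 + 0.059×6.4 + 0.081×5.5 + 0.101×10 = 2.476 J/s.
Handling time per unit search time: 0.0378×8.3 + 0.059×5.9 + 0.081×12 + 0.101×5.7 = 2.21.
Rate = 2.476/(1 + 2.21) = 0.7714 J/s.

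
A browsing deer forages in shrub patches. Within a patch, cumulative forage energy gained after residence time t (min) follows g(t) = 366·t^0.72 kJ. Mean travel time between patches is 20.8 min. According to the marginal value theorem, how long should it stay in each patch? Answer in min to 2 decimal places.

Maximise g(t)/(T+t): set derivative to zero → g'(t)(T+t) = g(t).
g'(t) = 0.72·366·t^-0.28. Setting 0.72·366·t^-0.28 = 366·t^0.72/(20.8+t) gives 0.72(20.8+t) = t, so 0.28·t = 0.72×20.8.
t* = 0.72×20.8/0.28 = 53.49 min.

53.49 min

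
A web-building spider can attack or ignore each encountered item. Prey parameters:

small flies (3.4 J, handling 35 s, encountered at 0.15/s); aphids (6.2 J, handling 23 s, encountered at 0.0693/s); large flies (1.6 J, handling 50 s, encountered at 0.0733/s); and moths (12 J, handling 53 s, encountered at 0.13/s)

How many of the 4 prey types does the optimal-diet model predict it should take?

2

Rank by E/h (J/s): aphids 0.27, moths 0.226, small flies 0.0971, large flies 0.032. Include each in turn until the next type's E/h falls below the running intake rate.
Rate on top 1: 0.1656. moths: 0.226 > 0.1656 → include.
Rate on top 2: 0.2098. small flies: 0.0971 < 0.2098 → exclude; stop.
Optimal diet: aphids, moths — 2 of 4 types.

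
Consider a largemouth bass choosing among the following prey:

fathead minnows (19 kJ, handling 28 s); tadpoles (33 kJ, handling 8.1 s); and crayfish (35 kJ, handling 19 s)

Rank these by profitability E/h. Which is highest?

In descending order of E/h:
tadpoles: 33/8.1 = 4.07 kJ/s
crayfish: 35/19 = 1.84 kJ/s
fathead minnows: 19/28 = 0.679 kJ/s

tadpoles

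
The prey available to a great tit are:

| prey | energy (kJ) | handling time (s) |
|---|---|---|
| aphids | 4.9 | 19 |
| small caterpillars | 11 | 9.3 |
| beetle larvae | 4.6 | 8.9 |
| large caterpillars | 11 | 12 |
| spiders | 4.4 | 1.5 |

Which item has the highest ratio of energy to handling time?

spiders

In descending order of E/h:
spiders: 4.4/1.5 = 2.93 kJ/s
small caterpillars: 11/9.3 = 1.18 kJ/s
large caterpillars: 11/12 = 0.917 kJ/s
beetle larvae: 4.6/8.9 = 0.517 kJ/s
aphids: 4.9/19 = 0.258 kJ/s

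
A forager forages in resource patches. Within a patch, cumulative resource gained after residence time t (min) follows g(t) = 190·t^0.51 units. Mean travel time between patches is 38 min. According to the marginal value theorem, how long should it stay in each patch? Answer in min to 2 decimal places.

39.55 min

By the marginal value theorem, leave when the instantaneous gain rate g'(t) equals the habitat-wide average g(t)/(T + t).
g'(t) = 0.51·190·t^-0.49. Setting 0.51·190·t^-0.49 = 190·t^0.51/(38+t) gives 0.51(38+t) = t, so 0.49·t = 0.51×38.
t* = 0.51×38/0.49 = 39.55 min.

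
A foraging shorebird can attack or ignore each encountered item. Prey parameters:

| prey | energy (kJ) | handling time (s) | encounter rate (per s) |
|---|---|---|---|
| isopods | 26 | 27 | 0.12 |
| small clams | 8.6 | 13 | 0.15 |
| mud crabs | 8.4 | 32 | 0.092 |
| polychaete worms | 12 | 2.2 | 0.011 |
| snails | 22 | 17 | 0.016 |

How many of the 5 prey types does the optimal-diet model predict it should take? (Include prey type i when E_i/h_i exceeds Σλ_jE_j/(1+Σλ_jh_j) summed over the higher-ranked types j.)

Profitabilities (E/h, kJ/s): polychaete worms 5.45, snails 1.29, isopods 0.963, small clams 0.662, mud crabs 0.263. Add prey in this order while the next type's profitability exceeds the intake rate on those already taken.
Rate on top 1: 0.1289. snails: 1.29 > 0.1289 → include.
Rate on top 2: 0.3734. isopods: 0.963 > 0.3734 → include.
Rate on top 3: 0.7945. small clams: 0.662 < 0.7945 → exclude; stop.
Optimal diet: polychaete worms, snails, isopods — 3 of 5 types.

3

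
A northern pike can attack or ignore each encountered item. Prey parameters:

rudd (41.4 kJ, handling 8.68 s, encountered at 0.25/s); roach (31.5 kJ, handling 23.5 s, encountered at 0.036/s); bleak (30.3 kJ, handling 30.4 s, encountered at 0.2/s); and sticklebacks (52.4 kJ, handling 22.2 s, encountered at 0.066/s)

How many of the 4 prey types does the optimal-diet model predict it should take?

1

Profitabilities (E/h, kJ/s): rudd 4.77, sticklebacks 2.36, roach 1.34, bleak 0.997. Add prey in this order while the next type's profitability exceeds the intake rate on those already taken.
Rate on top 1: 3.265. sticklebacks: 2.36 < 3.265 → exclude; stop.
Optimal diet: rudd — 1 of 4 types.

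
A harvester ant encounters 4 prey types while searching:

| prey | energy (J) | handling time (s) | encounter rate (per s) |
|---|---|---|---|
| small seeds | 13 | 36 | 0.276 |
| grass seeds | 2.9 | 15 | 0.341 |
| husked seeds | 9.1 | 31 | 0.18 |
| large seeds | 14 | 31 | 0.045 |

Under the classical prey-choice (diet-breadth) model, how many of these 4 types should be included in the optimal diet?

Rank by E/h (J/s): large seeds 0.452, small seeds 0.361, husked seeds 0.294, grass seeds 0.193. Include each in turn until the next type's E/h falls below the running intake rate.
Rate on top 1: 0.263. small seeds: 0.361 > 0.263 → include.
Rate on top 2: 0.3421. husked seeds: 0.294 < 0.3421 → exclude; stop.
Optimal diet: large seeds, small seeds — 2 of 4 types.

2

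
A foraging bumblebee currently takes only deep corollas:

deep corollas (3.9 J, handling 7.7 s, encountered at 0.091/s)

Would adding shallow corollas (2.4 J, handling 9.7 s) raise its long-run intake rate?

Current rate: (0.091×3.9)/(1 + 0.091×7.7) = 0.2087 J/s.
Profitability of shallow corollas: 2.4/9.7 = 0.2474 J/s.
Since 0.2474 > R, including shallow corollas increases the long-run rate.

Yes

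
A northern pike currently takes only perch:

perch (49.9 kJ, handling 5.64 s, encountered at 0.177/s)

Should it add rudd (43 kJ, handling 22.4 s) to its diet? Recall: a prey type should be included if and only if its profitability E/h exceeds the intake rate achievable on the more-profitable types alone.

No

On perch alone, R = ΣλE/(1+Σλh) = 8.832/1.998 = 4.42 kJ/s.
Profitability of rudd: 43/22.4 = 1.92 kJ/s.
Since 1.92 < R, time spent handling rudd is better spent searching.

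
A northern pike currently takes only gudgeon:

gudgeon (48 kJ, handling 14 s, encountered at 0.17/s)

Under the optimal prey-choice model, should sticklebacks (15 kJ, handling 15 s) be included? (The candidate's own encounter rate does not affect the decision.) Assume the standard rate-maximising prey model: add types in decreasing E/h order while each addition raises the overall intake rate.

On gudgeon alone, R = ΣλE/(1+Σλh) = 8.16/3.38 = 2.414 kJ/s.
sticklebacks: E/h = 15/15 = 1 kJ/s.
Since 1 < R, time spent handling sticklebacks is better spent searching.

No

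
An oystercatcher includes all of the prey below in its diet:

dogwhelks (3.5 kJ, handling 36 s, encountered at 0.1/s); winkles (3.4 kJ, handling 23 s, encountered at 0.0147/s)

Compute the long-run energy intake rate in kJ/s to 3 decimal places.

0.081 kJ/s

R = (0.1×3.5 + 0.0147×3.4) / (1 + 0.1×36 + 0.0147×23) = 0.4/4.938 = 0.081 kJ/s.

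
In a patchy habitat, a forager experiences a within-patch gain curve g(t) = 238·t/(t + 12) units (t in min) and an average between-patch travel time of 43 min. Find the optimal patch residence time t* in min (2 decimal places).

22.72 min

By the marginal value theorem, leave when the instantaneous gain rate g'(t) equals the habitat-wide average g(t)/(T + t).
g'(t) = 238·12/(t + 12)². Setting 238·12/(t+12)² = 238t/[(t+12)(43+t)] gives 12(43+t) = t(t+12), so t² = 12×43 = 516.
t* = √516 = 22.72 min.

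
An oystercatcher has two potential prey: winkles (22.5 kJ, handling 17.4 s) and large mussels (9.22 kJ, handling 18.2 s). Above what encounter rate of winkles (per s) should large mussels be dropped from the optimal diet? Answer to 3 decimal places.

The zero-one rule: include large mussels iff E₂/h₂ > λE₁/(1+λh₁). Equality gives the switch point.
λE₁h₂ = E₂ + λE₂h₁ ⇒ λ = E₂/(E₁h₂ − E₂h₁) = 9.22/(409.5 − 160.4) = 0.03702 per s.

0.037 per s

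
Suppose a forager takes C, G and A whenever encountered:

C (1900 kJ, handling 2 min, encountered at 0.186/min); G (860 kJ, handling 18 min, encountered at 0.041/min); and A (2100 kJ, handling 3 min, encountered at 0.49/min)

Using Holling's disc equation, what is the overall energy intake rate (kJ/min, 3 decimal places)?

R = Σλ_iE_i / (1 + Σλ_ih_i)
Numerator: 0.186×1900 + 0.041×860 + 0.49×2100 = 1418
Denominator: 1 + 0.186×2 + 0.041×18 + 0.49×3 = 3.58
R = 1418/3.58 = 396 kJ/min

395.994 kJ/min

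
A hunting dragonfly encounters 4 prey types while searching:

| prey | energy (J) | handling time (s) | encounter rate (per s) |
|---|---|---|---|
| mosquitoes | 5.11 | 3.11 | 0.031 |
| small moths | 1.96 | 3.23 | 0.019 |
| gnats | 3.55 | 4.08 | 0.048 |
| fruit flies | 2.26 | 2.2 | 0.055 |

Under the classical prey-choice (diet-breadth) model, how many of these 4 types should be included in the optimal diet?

4

E/h in descending order: mosquitoes 1.64, fruit flies 1.03, gnats 0.87, small moths 0.607 J/s. The optimal diet is the largest prefix of this list for which every included type satisfies E_i/h_i > R on the types above it.
Rate on top 1: 0.1445. fruit flies: 1.03 > 0.1445 → include.
Rate on top 2: 0.2322. gnats: 0.87 > 0.2322 → include.
Rate on top 3: 0.3206. small moths: 0.607 > 0.3206 → include.
Optimal diet: mosquitoes, fruit flies, gnats, small moths — 4 of 4 types.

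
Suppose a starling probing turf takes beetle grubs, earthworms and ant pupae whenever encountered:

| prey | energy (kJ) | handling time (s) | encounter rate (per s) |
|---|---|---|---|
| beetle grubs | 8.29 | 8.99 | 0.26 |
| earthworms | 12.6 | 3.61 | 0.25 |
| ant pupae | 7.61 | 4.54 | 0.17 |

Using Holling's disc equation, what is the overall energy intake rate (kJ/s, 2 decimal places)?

R = (0.26×8.29 + 0.25×12.6 + 0.17×7.61) / (1 + 0.26×8.99 + 0.25×3.61 + 0.17×4.54) = 6.599/5.012 = 1.317 kJ/s.

1.32 kJ/s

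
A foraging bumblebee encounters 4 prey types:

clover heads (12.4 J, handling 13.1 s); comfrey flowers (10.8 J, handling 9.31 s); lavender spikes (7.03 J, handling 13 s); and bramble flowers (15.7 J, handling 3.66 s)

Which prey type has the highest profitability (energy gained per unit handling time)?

Profitability E/h (J/s): clover heads = 12.4/13.1 = 0.947, comfrey flowers = 10.8/9.31 = 1.16, lavender spikes = 7.03/13 = 0.541, bramble flowers = 15.7/3.66 = 4.29.
Ranked: bramble flowers > comfrey flowers > clover heads > lavender spikes.

bramble flowers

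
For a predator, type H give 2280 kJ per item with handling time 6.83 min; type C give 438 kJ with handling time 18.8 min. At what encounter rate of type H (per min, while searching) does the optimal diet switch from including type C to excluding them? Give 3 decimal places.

0.011 per min

The zero-one rule: include type C iff E₂/h₂ > λE₁/(1+λh₁). Equality gives the switch point.
λE₁h₂ = E₂ + λE₂h₁ ⇒ λ = E₂/(E₁h₂ − E₂h₁) = 438/(4.286e+04 − 2992) = 0.01099 per min.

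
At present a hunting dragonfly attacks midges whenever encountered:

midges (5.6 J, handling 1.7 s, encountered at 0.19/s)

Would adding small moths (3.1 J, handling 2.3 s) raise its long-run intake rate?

Intake rate on the current diet: R = (0.19×5.6) / (1 + 0.19×1.7) = 1.064/1.323 = 0.8042 J/s.
small moths: E/h = 3.1/2.3 = 1.348 J/s.
Since 1.348 > R, including small moths increases the long-run rate.

Yes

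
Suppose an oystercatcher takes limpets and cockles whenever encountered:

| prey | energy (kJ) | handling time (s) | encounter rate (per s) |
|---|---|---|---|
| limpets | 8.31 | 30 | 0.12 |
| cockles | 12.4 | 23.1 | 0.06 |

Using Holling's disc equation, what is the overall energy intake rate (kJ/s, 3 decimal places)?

0.291 kJ/s

Energy encountered per unit search time: 0.12×8.31 + 0.06×12.4 = 1.741 kJ/s.
Handling time per unit search time: 0.12×30 + 0.06×23.1 = 4.986.
Rate = 1.741/(1 + 4.986) = 0.2909 kJ/s.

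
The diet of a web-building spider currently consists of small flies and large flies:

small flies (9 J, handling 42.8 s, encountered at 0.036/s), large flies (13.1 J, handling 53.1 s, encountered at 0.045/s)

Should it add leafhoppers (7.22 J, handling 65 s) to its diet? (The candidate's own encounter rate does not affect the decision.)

Current rate: (0.036×9 + 0.045×13.1)/(1 + 0.036×42.8 + 0.045×53.1) = 0.1853 J/s.
Profitability of leafhoppers: 7.22/65 = 0.1111 J/s.
Since 0.1111 < R, time spent handling leafhoppers is better spent searching.

No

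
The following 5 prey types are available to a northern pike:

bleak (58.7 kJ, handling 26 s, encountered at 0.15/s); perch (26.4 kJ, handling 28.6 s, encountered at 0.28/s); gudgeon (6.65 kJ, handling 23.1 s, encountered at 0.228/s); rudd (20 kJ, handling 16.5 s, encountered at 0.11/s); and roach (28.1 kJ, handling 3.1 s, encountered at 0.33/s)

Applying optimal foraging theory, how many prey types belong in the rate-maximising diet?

E/h in descending order: roach 9.06, bleak 2.26, rudd 1.21, perch 0.923, gudgeon 0.288 kJ/s. The optimal diet is the largest prefix of this list for which every included type satisfies E_i/h_i > R on the types above it.
Rate on top 1: 4.584. bleak: 2.26 < 4.584 → exclude; stop.
Optimal diet: roach — 1 of 5 types.

1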